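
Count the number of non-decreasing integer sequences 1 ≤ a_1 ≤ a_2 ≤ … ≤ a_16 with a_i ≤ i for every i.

Weakly increasing sequences with a_i ≤ i biject with Dyck paths of semilength 16, so there are C_16.
C_16 = 35357670.

35357670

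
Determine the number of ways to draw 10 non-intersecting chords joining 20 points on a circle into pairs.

16796

Pairing 20 circle points by 10 non-crossing chords gives C_10 matchings.
C_10 = 16796.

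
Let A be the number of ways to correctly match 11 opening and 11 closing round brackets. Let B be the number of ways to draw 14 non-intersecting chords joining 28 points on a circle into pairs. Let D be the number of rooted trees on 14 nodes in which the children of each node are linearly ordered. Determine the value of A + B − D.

Balanced strings of n pairs of brackets are counted by C_n; here n = 11. So A = C_11 = 58786.
Pairing 28 circle points by 14 non-crossing chords gives C_14 matchings. So B = C_14 = 2674440.
Rooted ordered (plane) trees on m nodes have m−1 edges and are counted by C_{m−1}; m = 14 gives C_13. So D = C_13 = 742900.
A + B − D = 58786 + 2674440 − 742900 = 1990326.

1990326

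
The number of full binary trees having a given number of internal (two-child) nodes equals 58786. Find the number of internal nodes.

11

Full binary trees with n internal nodes are counted by C_n; 58786 = C_11.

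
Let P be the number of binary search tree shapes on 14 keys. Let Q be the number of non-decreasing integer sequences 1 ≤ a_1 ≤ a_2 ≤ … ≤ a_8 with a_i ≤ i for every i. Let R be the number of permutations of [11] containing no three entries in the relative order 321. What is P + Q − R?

2617084

There are C_n binary search tree shapes on n keys; with n = 14 that is C_14. So P = C_14 = 2674440.
Such sub-staircase sequences of length n are counted by C_n; here n = 8. So Q = C_8 = 1430.
For any fixed pattern of length 3, the pattern-avoiding permutations of [11] number C_11. So R = C_11 = 58786.
P + Q − R = 2674440 + 1430 − 58786 = 2617084.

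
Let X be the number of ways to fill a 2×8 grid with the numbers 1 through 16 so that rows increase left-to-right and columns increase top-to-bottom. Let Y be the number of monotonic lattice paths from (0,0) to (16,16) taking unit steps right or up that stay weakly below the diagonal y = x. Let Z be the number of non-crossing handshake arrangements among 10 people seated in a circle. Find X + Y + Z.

By the hook-length formula (or a Dyck-path bijection), SYT of shape 2×8 number C_8. So X = C_8 = 1430.
Sub-diagonal monotone paths from (0,0) to (16,16) biject with Dyck paths of semilength 16, giving C_16. So Y = C_16 = 35357670.
Non-crossing handshake pairings of 2n people are counted by C_n; 10 people gives n = 5. So Z = C_5 = 42.
X + Y + Z = 1430 + 35357670 + 42 = 35359142.

35359142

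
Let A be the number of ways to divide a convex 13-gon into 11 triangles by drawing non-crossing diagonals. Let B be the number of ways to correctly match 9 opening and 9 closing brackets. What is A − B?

Triangulations of a convex m-gon are counted by C_{m−2}; with m = 13 this is C_11. So A = C_11 = 58786.
With 9 pairs the number of balanced bracket strings is the Catalan number C_9. So B = C_9 = 4862.
A − B = 58786 − 4862 = 53924.

53924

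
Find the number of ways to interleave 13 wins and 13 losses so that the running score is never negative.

742900

Ballot sequences with n votes each where one side never trails are Dyck words, counted by C_n; here n = 13.
C_13 = C(26,13)/14 = 10400600/14 = 742900.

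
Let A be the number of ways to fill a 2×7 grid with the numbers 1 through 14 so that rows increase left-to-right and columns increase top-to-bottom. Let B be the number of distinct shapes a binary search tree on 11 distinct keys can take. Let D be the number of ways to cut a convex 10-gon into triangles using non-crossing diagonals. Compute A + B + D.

60645

By the hook-length formula (or a Dyck-path bijection), SYT of shape 2×7 number C_7. So A = C_7 = 429.
There are C_n binary search tree shapes on n keys; with n = 11 that is C_11. So B = C_11 = 58786.
The number of triangulations of a 10-gon is the Catalan number C_8 (index = sides − 2). So D = C_8 = 1430.
A + B + D = 429 + 58786 + 1430 = 60645.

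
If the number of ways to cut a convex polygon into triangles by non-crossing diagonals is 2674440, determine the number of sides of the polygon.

Triangulations of a convex m-gon are counted by C_{m−2}; 2674440 = C_14.
So m − 2 = 14, giving m = 16 sides.

16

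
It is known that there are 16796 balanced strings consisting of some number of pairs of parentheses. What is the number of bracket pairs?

Balanced strings of n bracket-pairs are counted by C_n, and C_10 = 16796.

10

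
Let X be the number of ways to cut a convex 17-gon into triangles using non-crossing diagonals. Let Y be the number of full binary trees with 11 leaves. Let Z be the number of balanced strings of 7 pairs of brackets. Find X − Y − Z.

9677620

Triangulations of a convex m-gon are counted by C_{m−2}; with m = 17 this is C_15. So X = C_15 = 9694845.
Full binary trees with 11 leaves have 11−1 = 10 internal nodes, so there are C_10 of them. So Y = C_10 = 16796.
With 7 pairs the number of balanced bracket strings is the Catalan number C_7. So Z = C_7 = 429.
X − Y − Z = 9694845 − 16796 − 429 = 9677620.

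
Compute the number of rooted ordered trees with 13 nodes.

208012

A rooted plane tree on 13 nodes has 12 edges, and such trees are counted by C_12.
C_12 = 208012.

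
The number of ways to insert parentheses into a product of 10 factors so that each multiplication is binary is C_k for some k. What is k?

Ways to associate a product of 10 factors correspond to binary trees on 10 leaves, so the count is C_9.

9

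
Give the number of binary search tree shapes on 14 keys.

Rooted binary trees with 14 nodes (each child slot possibly empty) number C_14.
C_14 = C(28,14)/15 = 40116600/15 = 2674440.

2674440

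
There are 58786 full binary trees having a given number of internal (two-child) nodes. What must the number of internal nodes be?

11

Full binary trees with n internal nodes are counted by C_n; 58786 = C_11.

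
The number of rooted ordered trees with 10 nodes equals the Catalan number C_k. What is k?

Rooted ordered (plane) trees on m nodes have m−1 edges and are counted by C_{m−1}; m = 10 gives C_9.

9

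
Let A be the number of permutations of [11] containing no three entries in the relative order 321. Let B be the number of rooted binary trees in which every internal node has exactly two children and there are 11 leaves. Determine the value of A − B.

41990

Permutations of [n] avoiding any single length-3 pattern are counted by C_n; here n = 11. So A = C_11 = 58786.
A full binary tree with L leaves has L−1 internal nodes and is counted by C_{L−1}; L = 11 gives C_10. So B = C_10 = 16796.
A − B = 58786 − 16796 = 41990.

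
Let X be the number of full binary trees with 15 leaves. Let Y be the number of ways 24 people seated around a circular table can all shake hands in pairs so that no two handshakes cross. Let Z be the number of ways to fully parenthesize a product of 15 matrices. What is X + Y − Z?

A full binary tree with L leaves has L−1 internal nodes and is counted by C_{L−1}; L = 15 gives C_14. So X = C_14 = 2674440.
Non-crossing handshake pairings of 2n people are counted by C_n; 24 people gives n = 12. So Y = C_12 = 208012.
Parenthesizations of m factors correspond to full binary trees with m leaves, counted by C_{m−1}; m = 15 gives C_14. So Z = C_14 = 2674440.
X + Y − Z = 2674440 + 208012 − 2674440 = 208012.

208012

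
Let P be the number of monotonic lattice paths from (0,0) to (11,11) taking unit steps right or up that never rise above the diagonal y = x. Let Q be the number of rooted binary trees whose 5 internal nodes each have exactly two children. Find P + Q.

58828

Sub-diagonal monotone paths from (0,0) to (11,11) biject with Dyck paths of semilength 11, giving C_11. So P = C_11 = 58786.
Full binary trees with n internal nodes are counted by C_n; here n = 5. So Q = C_5 = 42.
P + Q = 58786 + 42 = 58828.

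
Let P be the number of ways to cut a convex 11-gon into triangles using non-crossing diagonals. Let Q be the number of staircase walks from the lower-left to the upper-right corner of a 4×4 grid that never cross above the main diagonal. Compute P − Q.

The number of triangulations of an 11-gon is the Catalan number C_9 (index = sides − 2). So P = C_9 = 4862.
Monotone paths in an n×n grid that stay weakly below the diagonal are counted by C_n; here n = 4. So Q = C_4 = 14.
P − Q = 4862 − 14 = 4848.

4848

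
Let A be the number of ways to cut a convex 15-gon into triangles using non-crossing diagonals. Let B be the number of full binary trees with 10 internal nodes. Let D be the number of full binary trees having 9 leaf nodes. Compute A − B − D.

724674

A convex 15-gon is triangulated into 13 triangles, and the number of such triangulations is the Catalan number C_{15−2} = C_13. So A = C_13 = 742900.
Full binary trees with n internal nodes are counted by C_n; here n = 10. So B = C_10 = 16796.
Full binary trees with 9 leaves have 9−1 = 8 internal nodes, so there are C_8 of them. So D = C_8 = 1430.
A − B − D = 742900 − 16796 − 1430 = 724674.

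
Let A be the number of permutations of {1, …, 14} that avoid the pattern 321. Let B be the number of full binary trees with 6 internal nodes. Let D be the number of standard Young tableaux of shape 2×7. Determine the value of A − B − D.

For any fixed pattern of length 3, the pattern-avoiding permutations of [14] number C_14. So A = C_14 = 2674440.
Full binary trees with n internal nodes are counted by C_n; here n = 6. So B = C_6 = 132.
Standard Young tableaux of shape 2×n are counted by C_n; here n = 7. So D = C_7 = 429.
A − B − D = 2674440 − 132 − 429 = 2673879.

2673879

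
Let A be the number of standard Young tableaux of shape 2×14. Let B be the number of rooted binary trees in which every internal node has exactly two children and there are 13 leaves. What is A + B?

Standard Young tableaux of shape 2×n are counted by C_n; here n = 14. So A = C_14 = 2674440.
A full binary tree with L leaves has L−1 internal nodes and is counted by C_{L−1}; L = 13 gives C_12. So B = C_12 = 208012.
A + B = 2674440 + 208012 = 2882452.

2882452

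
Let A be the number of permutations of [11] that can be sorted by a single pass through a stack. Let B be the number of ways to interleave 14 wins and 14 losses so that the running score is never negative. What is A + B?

By Knuth's characterisation, the stack-sortable permutations of length 11 are the 231-avoiders, numbering C_11. So A = C_11 = 58786.
Ballot sequences with n votes each where one side never trails are Dyck words, counted by C_n; here n = 14. So B = C_14 = 2674440.
A + B = 58786 + 2674440 = 2733226.

2733226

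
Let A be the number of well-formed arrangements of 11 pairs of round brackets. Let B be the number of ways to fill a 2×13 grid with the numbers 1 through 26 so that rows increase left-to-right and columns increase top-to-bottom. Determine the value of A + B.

801686

With 11 pairs the number of balanced bracket strings is the Catalan number C_11. So A = C_11 = 58786.
By the hook-length formula (or a Dyck-path bijection), SYT of shape 2×13 number C_13. So B = C_13 = 742900.
A + B = 58786 + 742900 = 801686.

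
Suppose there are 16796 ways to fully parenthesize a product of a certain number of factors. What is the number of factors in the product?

11

Parenthesizations of m factors are counted by C_{m−1}. The Catalan number equal to 16796 is C_10.
So the index is 10, and the number of factors is 10 + 1 = 11.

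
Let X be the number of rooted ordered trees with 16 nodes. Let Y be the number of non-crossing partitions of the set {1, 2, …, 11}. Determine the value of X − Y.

Rooted ordered (plane) trees on m nodes have m−1 edges and are counted by C_{m−1}; m = 16 gives C_15. So X = C_15 = 9694845.
Non-crossing partitions of an n-element set are counted by C_n; here n = 11. So Y = C_11 = 58786.
X − Y = 9694845 − 58786 = 9636059.

9636059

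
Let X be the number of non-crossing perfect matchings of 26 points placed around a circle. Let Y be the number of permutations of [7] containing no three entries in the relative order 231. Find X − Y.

742471

Non-crossing perfect matchings of 2n points on a circle are counted by C_n; with 26 points, n = 13. So X = C_13 = 742900.
For any fixed pattern of length 3, the pattern-avoiding permutations of [7] number C_7. So Y = C_7 = 429.
X − Y = 742900 − 429 = 742471.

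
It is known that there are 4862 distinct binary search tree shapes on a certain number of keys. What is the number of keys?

9

Binary search tree shapes on n keys are counted by C_n, and C_9 = 4862.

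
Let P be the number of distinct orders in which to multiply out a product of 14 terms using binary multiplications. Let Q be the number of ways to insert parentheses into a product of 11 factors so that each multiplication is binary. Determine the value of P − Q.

Bracketing 14 factors into binary products is counted by C_{14−1} = C_13. So P = C_13 = 742900.
Bracketing 11 factors into binary products is counted by C_{11−1} = C_10. So Q = C_10 = 16796.
P − Q = 742900 − 16796 = 726104.

726104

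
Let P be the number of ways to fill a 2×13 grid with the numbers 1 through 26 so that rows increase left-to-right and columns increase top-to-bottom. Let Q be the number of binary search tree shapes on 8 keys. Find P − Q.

741470

By the hook-length formula (or a Dyck-path bijection), SYT of shape 2×13 number C_13. So P = C_13 = 742900.
There are C_n binary search tree shapes on n keys; with n = 8 that is C_8. So Q = C_8 = 1430.
P − Q = 742900 − 1430 = 741470.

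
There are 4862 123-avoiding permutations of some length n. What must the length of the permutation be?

Permutations of [n] avoiding a fixed length-3 pattern are counted by C_n. The Catalan number equal to 4862 is C_9.

9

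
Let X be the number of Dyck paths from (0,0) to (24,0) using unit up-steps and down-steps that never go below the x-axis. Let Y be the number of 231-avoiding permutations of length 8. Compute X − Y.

Dyck paths of semilength n (length 2n) are counted by C_n; here n = 12. So X = C_12 = 208012.
Permutations of [n] avoiding any single length-3 pattern are counted by C_n; here n = 8. So Y = C_8 = 1430.
X − Y = 208012 − 1430 = 206582.

206582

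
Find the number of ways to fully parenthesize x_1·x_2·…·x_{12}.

58786

Bracketing 12 factors into binary products is counted by C_{12−1} = C_11.
C_11 = C(22,11)/12 = 705432/12 = 58786.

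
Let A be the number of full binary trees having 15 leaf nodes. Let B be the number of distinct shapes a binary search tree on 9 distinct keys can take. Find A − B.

A full binary tree with L leaves has L−1 internal nodes and is counted by C_{L−1}; L = 15 gives C_14. So A = C_14 = 2674440.
Rooted binary trees with 9 nodes (each child slot possibly empty) number C_9. So B = C_9 = 4862.
A − B = 2674440 − 4862 = 2669578.

2669578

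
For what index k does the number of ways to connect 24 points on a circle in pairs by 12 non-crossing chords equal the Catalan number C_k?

Non-crossing perfect matchings of 2n points on a circle are counted by C_n; with 24 points, n = 12.

12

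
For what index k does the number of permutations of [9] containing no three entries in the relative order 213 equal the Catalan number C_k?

9

Permutations of [n] avoiding any single length-3 pattern are counted by C_n; here n = 9.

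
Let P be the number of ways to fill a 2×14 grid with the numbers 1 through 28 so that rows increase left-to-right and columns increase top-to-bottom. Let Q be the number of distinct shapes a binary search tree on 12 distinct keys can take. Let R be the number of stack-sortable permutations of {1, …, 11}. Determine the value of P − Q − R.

By the hook-length formula (or a Dyck-path bijection), SYT of shape 2×14 number C_14. So P = C_14 = 2674440.
There are C_n binary search tree shapes on n keys; with n = 12 that is C_12. So Q = C_12 = 208012.
By Knuth's characterisation, the stack-sortable permutations of length 11 are the 231-avoiders, numbering C_11. So R = C_11 = 58786.
P − Q − R = 2674440 − 208012 − 58786 = 2407642.

2407642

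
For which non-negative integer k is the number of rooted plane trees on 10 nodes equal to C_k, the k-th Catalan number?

A rooted plane tree on 10 nodes has 9 edges, and such trees are counted by C_9.

9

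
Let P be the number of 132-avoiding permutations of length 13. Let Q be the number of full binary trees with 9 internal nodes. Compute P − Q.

738038

Permutations of [n] avoiding any single length-3 pattern are counted by C_n; here n = 13. So P = C_13 = 742900.
Full binary trees with n internal nodes are counted by C_n; here n = 9. So Q = C_9 = 4862.
P − Q = 742900 − 4862 = 738038.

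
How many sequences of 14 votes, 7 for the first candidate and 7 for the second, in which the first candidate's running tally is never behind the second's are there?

429

Reading a vote for the leader as '(' and for the other as ')' turns such a sequence into a balanced string of 7 pairs, so the count is C_7.
C_7 = C(14,7)/8 = 3432/8 = 429.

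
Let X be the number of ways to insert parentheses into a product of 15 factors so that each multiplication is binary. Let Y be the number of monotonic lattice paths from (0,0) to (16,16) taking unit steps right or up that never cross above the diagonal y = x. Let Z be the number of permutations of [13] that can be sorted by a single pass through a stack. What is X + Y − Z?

37289210

Parenthesizations of m factors correspond to full binary trees with m leaves, counted by C_{m−1}; m = 15 gives C_14. So X = C_14 = 2674440.
Sub-diagonal monotone paths from (0,0) to (16,16) biject with Dyck paths of semilength 16, giving C_16. So Y = C_16 = 35357670.
Stack-sortable permutations are exactly the 231-avoiding ones, counted by C_n; here n = 13. So Z = C_13 = 742900.
X + Y − Z = 2674440 + 35357670 − 742900 = 37289210.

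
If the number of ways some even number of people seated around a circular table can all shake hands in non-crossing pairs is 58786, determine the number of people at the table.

Non-crossing handshake pairings of 2n people are counted by C_n. The Catalan number equal to 58786 is C_11.
So n = 11, and there are 2n = 22 people.

22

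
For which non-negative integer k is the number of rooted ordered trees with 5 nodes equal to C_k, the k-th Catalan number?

4

Rooted ordered (plane) trees on m nodes have m−1 edges and are counted by C_{m−1}; m = 5 gives C_4.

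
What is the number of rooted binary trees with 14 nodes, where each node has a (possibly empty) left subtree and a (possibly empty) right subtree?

2674440

There are C_n binary search tree shapes on n keys; with n = 14 that is C_14.
C_14 = C(28,14)/15 = 40116600/15 = 2674440.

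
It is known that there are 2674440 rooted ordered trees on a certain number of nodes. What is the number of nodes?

15

Rooted ordered trees on m nodes are counted by C_{m−1}. The Catalan number equal to 2674440 is C_14.
So the index is 14, and the number of nodes is 14 + 1 = 15.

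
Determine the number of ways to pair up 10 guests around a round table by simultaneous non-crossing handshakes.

With 10 = 2·5 people, non-crossing handshake pairings are non-crossing perfect matchings on a circle, counted by C_5.
C_5 = C(10,5)/6 = 252/6 = 42.

42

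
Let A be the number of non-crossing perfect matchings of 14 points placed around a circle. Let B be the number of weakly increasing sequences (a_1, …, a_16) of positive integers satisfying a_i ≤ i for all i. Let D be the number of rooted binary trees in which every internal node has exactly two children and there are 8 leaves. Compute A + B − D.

35357670

Non-crossing perfect matchings of 2n points on a circle are counted by C_n; with 14 points, n = 7. So A = C_7 = 429.
Such sub-staircase sequences of length n are counted by C_n; here n = 16. So B = C_16 = 35357670.
Full binary trees with 8 leaves have 8−1 = 7 internal nodes, so there are C_7 of them. So D = C_7 = 429.
A + B − D = 429 + 35357670 − 429 = 35357670.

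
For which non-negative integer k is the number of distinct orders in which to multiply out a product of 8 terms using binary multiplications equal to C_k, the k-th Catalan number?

7

Ways to associate a product of 8 factors correspond to binary trees on 8 leaves, so the count is C_7.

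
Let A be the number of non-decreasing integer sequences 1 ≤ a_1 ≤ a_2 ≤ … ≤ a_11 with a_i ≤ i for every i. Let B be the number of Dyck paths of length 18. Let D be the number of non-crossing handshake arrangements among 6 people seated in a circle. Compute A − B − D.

Such sub-staircase sequences of length n are counted by C_n; here n = 11. So A = C_11 = 58786.
A Dyck path with 9 up-steps and 9 down-steps has semilength 9, so there are C_9 of them. So B = C_9 = 4862.
Non-crossing handshake pairings of 2n people are counted by C_n; 6 people gives n = 3. So D = C_3 = 5.
A − B − D = 58786 − 4862 − 5 = 53919.

53919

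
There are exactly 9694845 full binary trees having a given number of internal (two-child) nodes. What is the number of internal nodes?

Full binary trees with n internal nodes are counted by C_n. Since C_15 = 9694845, the index is 15.

15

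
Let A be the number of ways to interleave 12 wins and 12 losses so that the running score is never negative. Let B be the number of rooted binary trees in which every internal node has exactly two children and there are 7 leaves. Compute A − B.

207880

Reading a vote for the leader as '(' and for the other as ')' turns such a sequence into a balanced string of 12 pairs, so the count is C_12. So A = C_12 = 208012.
A full binary tree with L leaves has L−1 internal nodes and is counted by C_{L−1}; L = 7 gives C_6. So B = C_6 = 132.
A − B = 208012 − 132 = 207880.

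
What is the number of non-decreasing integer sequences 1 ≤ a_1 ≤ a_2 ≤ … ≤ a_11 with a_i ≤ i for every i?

Such sub-staircase sequences of length n are counted by C_n; here n = 11.
C_11 = C(22,11)/12 = 705432/12 = 58786.

58786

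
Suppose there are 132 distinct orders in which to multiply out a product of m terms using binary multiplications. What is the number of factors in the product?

Parenthesizations of m factors are counted by C_{m−1}; 132 = C_6.
So the index is 6, and the number of factors is 6 + 1 = 7.

7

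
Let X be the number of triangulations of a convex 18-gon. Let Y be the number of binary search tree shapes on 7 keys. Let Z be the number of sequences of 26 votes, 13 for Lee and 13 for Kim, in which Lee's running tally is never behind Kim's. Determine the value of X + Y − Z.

A convex 18-gon is triangulated into 16 triangles, and the number of such triangulations is the Catalan number C_{18−2} = C_16. So X = C_16 = 35357670.
There are C_n binary search tree shapes on n keys; with n = 7 that is C_7. So Y = C_7 = 429.
Reading a vote for the leader as '(' and for the other as ')' turns such a sequence into a balanced string of 13 pairs, so the count is C_13. So Z = C_13 = 742900.
X + Y − Z = 35357670 + 429 − 742900 = 34615199.

34615199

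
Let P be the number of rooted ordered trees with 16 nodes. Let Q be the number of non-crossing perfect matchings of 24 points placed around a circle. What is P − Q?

9486833

Rooted ordered (plane) trees on m nodes have m−1 edges and are counted by C_{m−1}; m = 16 gives C_15. So P = C_15 = 9694845.
Non-crossing perfect matchings of 2n points on a circle are counted by C_n; with 24 points, n = 12. So Q = C_12 = 208012.
P − Q = 9694845 − 208012 = 9486833.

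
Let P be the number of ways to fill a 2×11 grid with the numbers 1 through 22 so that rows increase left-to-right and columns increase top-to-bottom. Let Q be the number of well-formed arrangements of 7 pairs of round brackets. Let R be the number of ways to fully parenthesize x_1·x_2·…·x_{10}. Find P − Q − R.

Standard Young tableaux of shape 2×n are counted by C_n; here n = 11. So P = C_11 = 58786.
Balanced strings of n pairs of brackets are counted by C_n; here n = 7. So Q = C_7 = 429.
Bracketing 10 factors into binary products is counted by C_{10−1} = C_9. So R = C_9 = 4862.
P − Q − R = 58786 − 429 − 4862 = 53495.

53495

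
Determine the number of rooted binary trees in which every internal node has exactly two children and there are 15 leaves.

2674440

A full binary tree with L leaves has L−1 internal nodes and is counted by C_{L−1}; L = 15 gives C_14.
C_14 = C_13 · 2(2·13+1)/(13+2) = 742900 · 54/15 = 2674440.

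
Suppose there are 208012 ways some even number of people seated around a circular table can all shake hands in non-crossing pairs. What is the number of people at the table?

Non-crossing handshake pairings of 2n people are counted by C_n. The Catalan number equal to 208012 is C_12.
So n = 12, and there are 2n = 24 people.

24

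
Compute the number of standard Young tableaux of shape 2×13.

742900

By the hook-length formula (or a Dyck-path bijection), SYT of shape 2×13 number C_13.
C_13 = C_12 · 2(2·12+1)/(12+2) = 208012 · 50/14 = 742900.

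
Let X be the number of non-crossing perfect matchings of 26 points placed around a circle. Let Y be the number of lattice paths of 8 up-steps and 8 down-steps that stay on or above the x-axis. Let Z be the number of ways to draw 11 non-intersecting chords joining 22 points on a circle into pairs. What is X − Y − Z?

682684

Non-crossing perfect matchings of 2n points on a circle are counted by C_n; with 26 points, n = 13. So X = C_13 = 742900.
Dyck paths of semilength n (length 2n) are counted by C_n; here n = 8. So Y = C_8 = 1430.
Pairing 22 circle points by 11 non-crossing chords gives C_11 matchings. So Z = C_11 = 58786.
X − Y − Z = 742900 − 1430 − 58786 = 682684.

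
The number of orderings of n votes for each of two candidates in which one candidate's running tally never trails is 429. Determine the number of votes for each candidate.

7

Such ballot sequences with n votes each are counted by C_n. The Catalan number equal to 429 is C_7.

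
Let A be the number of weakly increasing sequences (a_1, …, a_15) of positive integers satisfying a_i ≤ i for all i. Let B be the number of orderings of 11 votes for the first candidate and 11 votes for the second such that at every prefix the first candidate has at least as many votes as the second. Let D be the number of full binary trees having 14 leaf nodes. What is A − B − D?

Weakly increasing sequences with a_i ≤ i biject with Dyck paths of semilength 15, so there are C_15. So A = C_15 = 9694845.
Reading a vote for the leader as '(' and for the other as ')' turns such a sequence into a balanced string of 11 pairs, so the count is C_11. So B = C_11 = 58786.
Full binary trees with 14 leaves have 14−1 = 13 internal nodes, so there are C_13 of them. So D = C_13 = 742900.
A − B − D = 9694845 − 58786 − 742900 = 8893159.

8893159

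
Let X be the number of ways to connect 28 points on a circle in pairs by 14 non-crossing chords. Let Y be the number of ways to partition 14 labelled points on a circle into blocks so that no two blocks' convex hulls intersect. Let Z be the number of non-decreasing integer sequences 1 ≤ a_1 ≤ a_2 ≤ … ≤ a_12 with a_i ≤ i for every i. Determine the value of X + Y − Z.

Pairing 28 circle points by 14 non-crossing chords gives C_14 matchings. So X = C_14 = 2674440.
Non-crossing partitions of an n-element set are counted by C_n; here n = 14. So Y = C_14 = 2674440.
Weakly increasing sequences with a_i ≤ i biject with Dyck paths of semilength 12, so there are C_12. So Z = C_12 = 208012.
X + Y − Z = 2674440 + 2674440 − 208012 = 5140868.

5140868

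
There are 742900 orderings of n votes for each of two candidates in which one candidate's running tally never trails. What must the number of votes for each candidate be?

Such ballot sequences with n votes each are counted by C_n. Since C_13 = 742900, the index is 13.

13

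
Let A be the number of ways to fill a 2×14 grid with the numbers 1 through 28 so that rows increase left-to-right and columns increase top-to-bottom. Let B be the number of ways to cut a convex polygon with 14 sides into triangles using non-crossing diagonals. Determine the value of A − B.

By the hook-length formula (or a Dyck-path bijection), SYT of shape 2×14 number C_14. So A = C_14 = 2674440.
A convex 14-gon is triangulated into 12 triangles, and the number of such triangulations is the Catalan number C_{14−2} = C_12. So B = C_12 = 208012.
A − B = 2674440 − 208012 = 2466428.

2466428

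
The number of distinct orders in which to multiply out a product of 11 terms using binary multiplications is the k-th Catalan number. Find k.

Bracketing 11 factors into binary products is counted by C_{11−1} = C_10.

10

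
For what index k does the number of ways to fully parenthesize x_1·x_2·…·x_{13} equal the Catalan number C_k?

12

Bracketing 13 factors into binary products is counted by C_{13−1} = C_12.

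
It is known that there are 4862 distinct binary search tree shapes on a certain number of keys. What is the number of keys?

9

Binary search tree shapes on n keys are counted by C_n. The Catalan number equal to 4862 is C_9.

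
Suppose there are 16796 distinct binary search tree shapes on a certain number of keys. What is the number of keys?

Binary search tree shapes on n keys are counted by C_n; 16796 = C_10.

10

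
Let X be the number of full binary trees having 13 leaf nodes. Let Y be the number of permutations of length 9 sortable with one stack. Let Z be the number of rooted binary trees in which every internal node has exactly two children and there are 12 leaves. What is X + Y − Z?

Full binary trees with 13 leaves have 13−1 = 12 internal nodes, so there are C_12 of them. So X = C_12 = 208012.
Stack-sortable permutations are exactly the 231-avoiding ones, counted by C_n; here n = 9. So Y = C_9 = 4862.
A full binary tree with L leaves has L−1 internal nodes and is counted by C_{L−1}; L = 12 gives C_11. So Z = C_11 = 58786.
X + Y − Z = 208012 + 4862 − 58786 = 154088.

154088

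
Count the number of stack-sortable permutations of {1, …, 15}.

9694845

By Knuth's characterisation, the stack-sortable permutations of length 15 are the 231-avoiders, numbering C_15.
C_15 = C_14 · 2(2·14+1)/(14+2) = 2674440 · 58/16 = 9694845.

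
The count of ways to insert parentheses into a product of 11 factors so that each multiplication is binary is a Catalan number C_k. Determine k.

Parenthesizations of m factors correspond to full binary trees with m leaves, counted by C_{m−1}; m = 11 gives C_10.

10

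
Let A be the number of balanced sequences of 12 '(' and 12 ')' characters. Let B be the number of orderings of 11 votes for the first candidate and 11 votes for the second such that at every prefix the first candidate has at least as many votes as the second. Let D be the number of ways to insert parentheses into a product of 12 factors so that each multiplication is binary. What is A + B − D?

Balanced strings of n pairs of brackets are counted by C_n; here n = 12. So A = C_12 = 208012.
Ballot sequences with n votes each where one side never trails are Dyck words, counted by C_n; here n = 11. So B = C_11 = 58786.
Parenthesizations of m factors correspond to full binary trees with m leaves, counted by C_{m−1}; m = 12 gives C_11. So D = C_11 = 58786.
A + B − D = 208012 + 58786 − 58786 = 208012.

208012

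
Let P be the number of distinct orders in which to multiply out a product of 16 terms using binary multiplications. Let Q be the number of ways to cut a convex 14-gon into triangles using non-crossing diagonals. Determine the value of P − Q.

9486833

Parenthesizations of m factors correspond to full binary trees with m leaves, counted by C_{m−1}; m = 16 gives C_15. So P = C_15 = 9694845.
A convex 14-gon is triangulated into 12 triangles, and the number of such triangulations is the Catalan number C_{14−2} = C_12. So Q = C_12 = 208012.
P − Q = 9694845 − 208012 = 9486833.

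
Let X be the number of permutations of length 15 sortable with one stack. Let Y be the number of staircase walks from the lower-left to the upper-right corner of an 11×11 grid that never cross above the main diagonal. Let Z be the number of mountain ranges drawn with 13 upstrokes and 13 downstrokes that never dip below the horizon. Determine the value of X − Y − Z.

8893159

Stack-sortable permutations are exactly the 231-avoiding ones, counted by C_n; here n = 15. So X = C_15 = 9694845.
Monotone paths in an n×n grid that stay weakly below the diagonal are counted by C_n; here n = 11. So Y = C_11 = 58786.
Dyck paths of semilength n (length 2n) are counted by C_n; here n = 13. So Z = C_13 = 742900.
X − Y − Z = 9694845 − 58786 − 742900 = 8893159.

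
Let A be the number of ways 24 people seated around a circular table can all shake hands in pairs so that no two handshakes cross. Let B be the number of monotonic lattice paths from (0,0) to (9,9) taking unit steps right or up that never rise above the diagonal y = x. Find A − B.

203150

Non-crossing handshake pairings of 2n people are counted by C_n; 24 people gives n = 12. So A = C_12 = 208012.
Sub-diagonal monotone paths from (0,0) to (9,9) biject with Dyck paths of semilength 9, giving C_9. So B = C_9 = 4862.
A − B = 208012 − 4862 = 203150.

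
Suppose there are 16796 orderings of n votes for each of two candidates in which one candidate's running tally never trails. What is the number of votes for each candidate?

10

Such ballot sequences with n votes each are counted by C_n. The Catalan number equal to 16796 is C_10.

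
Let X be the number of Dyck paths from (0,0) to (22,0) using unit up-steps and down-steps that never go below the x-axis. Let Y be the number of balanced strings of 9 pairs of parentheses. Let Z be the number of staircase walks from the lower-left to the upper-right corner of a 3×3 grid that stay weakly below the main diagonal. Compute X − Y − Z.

A Dyck path with 11 up-steps and 11 down-steps has semilength 11, so there are C_11 of them. So X = C_11 = 58786.
Balanced strings of n pairs of brackets are counted by C_n; here n = 9. So Y = C_9 = 4862.
Monotone paths in an n×n grid that stay weakly below the diagonal are counted by C_n; here n = 3. So Z = C_3 = 5.
X − Y − Z = 58786 − 4862 − 5 = 53919.

53919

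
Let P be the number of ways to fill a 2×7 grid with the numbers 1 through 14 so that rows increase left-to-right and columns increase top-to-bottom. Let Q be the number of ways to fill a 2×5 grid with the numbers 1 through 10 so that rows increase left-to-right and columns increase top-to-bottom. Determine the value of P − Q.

387

By the hook-length formula (or a Dyck-path bijection), SYT of shape 2×7 number C_7. So P = C_7 = 429.
Standard Young tableaux of shape 2×n are counted by C_n; here n = 5. So Q = C_5 = 42.
P − Q = 429 − 42 = 387.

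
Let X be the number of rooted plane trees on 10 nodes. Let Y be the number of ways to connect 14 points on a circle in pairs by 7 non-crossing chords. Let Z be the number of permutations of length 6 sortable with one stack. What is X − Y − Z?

Rooted ordered (plane) trees on m nodes have m−1 edges and are counted by C_{m−1}; m = 10 gives C_9. So X = C_9 = 4862.
Pairing 14 circle points by 7 non-crossing chords gives C_7 matchings. So Y = C_7 = 429.
By Knuth's characterisation, the stack-sortable permutations of length 6 are the 231-avoiders, numbering C_6. So Z = C_6 = 132.
X − Y − Z = 4862 − 429 − 132 = 4301.

4301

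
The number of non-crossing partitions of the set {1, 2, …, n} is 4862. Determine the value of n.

9

Non-crossing partitions of [n] are counted by C_n. The Catalan number equal to 4862 is C_9.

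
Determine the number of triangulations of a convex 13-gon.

Triangulations of a convex m-gon are counted by C_{m−2}; with m = 13 this is C_11.
C_11 = C(22,11)/12 = 705432/12 = 58786.

58786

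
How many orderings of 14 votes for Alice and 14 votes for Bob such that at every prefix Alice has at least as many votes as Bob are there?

Ballot sequences with n votes each where one side never trails are Dyck words, counted by C_n; here n = 14.
C_14 = C(28,14)/15 = 40116600/15 = 2674440.

2674440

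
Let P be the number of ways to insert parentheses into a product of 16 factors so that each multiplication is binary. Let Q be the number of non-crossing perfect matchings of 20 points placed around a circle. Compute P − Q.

9678049

Ways to associate a product of 16 factors correspond to binary trees on 16 leaves, so the count is C_15. So P = C_15 = 9694845.
Non-crossing perfect matchings of 2n points on a circle are counted by C_n; with 20 points, n = 10. So Q = C_10 = 16796.
P − Q = 9694845 − 16796 = 9678049.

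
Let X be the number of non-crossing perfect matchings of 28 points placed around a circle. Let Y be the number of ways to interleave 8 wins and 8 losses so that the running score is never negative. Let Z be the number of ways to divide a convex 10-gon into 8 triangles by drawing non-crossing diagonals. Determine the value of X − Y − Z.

2671580

Pairing 28 circle points by 14 non-crossing chords gives C_14 matchings. So X = C_14 = 2674440.
Reading a vote for the leader as '(' and for the other as ')' turns such a sequence into a balanced string of 8 pairs, so the count is C_8. So Y = C_8 = 1430.
A convex 10-gon is triangulated into 8 triangles, and the number of such triangulations is the Catalan number C_{10−2} = C_8. So Z = C_8 = 1430.
X − Y − Z = 2674440 − 1430 − 1430 = 2671580.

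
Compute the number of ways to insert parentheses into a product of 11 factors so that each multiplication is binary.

16796

Ways to associate a product of 11 factors correspond to binary trees on 11 leaves, so the count is C_10.
C_10 = C(20,10)/11 = 184756/11 = 16796.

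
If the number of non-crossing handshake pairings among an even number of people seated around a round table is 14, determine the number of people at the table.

Non-crossing handshake pairings of 2n people are counted by C_n, and C_4 = 14.
So n = 4, and there are 2n = 8 people.

8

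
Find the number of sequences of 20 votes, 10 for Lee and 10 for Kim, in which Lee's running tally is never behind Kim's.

16796

Ballot sequences with n votes each where one side never trails are Dyck words, counted by C_n; here n = 10.
C_10 = C_9 · 2(2·9+1)/(9+2) = 4862 · 38/11 = 16796.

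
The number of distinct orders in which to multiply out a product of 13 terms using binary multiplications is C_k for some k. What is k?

12

Bracketing 13 factors into binary products is counted by C_{13−1} = C_12.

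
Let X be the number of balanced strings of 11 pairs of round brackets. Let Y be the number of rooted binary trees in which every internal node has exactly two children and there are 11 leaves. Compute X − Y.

Balanced strings of n pairs of brackets are counted by C_n; here n = 11. So X = C_11 = 58786.
A full binary tree with L leaves has L−1 internal nodes and is counted by C_{L−1}; L = 11 gives C_10. So Y = C_10 = 16796.
X − Y = 58786 − 16796 = 41990.

41990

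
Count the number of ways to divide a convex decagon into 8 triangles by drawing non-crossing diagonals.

Triangulations of a convex m-gon are counted by C_{m−2}; with m = 10 this is C_8.
C_8 = 1430.

1430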